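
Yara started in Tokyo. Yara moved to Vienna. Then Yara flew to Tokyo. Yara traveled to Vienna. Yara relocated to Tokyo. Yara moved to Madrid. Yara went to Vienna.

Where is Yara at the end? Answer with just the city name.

Answer: Vienna

Derivation:
Tracking Yara's location:
Start: Yara is in Tokyo.
After move 1: Tokyo -> Vienna. Yara is in Vienna.
After move 2: Vienna -> Tokyo. Yara is in Tokyo.
After move 3: Tokyo -> Vienna. Yara is in Vienna.
After move 4: Vienna -> Tokyo. Yara is in Tokyo.
After move 5: Tokyo -> Madrid. Yara is in Madrid.
After move 6: Madrid -> Vienna. Yara is in Vienna.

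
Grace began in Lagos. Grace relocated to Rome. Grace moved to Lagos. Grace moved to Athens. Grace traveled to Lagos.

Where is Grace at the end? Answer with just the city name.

Tracking Grace's location:
Start: Grace is in Lagos.
After move 1: Lagos -> Rome. Grace is in Rome.
After move 2: Rome -> Lagos. Grace is in Lagos.
After move 3: Lagos -> Athens. Grace is in Athens.
After move 4: Athens -> Lagos. Grace is in Lagos.

Answer: Lagos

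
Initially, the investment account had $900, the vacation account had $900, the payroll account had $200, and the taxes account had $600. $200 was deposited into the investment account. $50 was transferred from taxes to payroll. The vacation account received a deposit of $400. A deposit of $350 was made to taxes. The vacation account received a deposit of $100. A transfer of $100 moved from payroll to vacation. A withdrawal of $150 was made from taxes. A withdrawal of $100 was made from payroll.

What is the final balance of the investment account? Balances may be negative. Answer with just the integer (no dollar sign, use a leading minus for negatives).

Tracking account balances step by step:
Start: investment=900, vacation=900, payroll=200, taxes=600
Event 1 (deposit 200 to investment): investment: 900 + 200 = 1100. Balances: investment=1100, vacation=900, payroll=200, taxes=600
Event 2 (transfer 50 taxes -> payroll): taxes: 600 - 50 = 550, payroll: 200 + 50 = 250. Balances: investment=1100, vacation=900, payroll=250, taxes=550
Event 3 (deposit 400 to vacation): vacation: 900 + 400 = 1300. Balances: investment=1100, vacation=1300, payroll=250, taxes=550
Event 4 (deposit 350 to taxes): taxes: 550 + 350 = 900. Balances: investment=1100, vacation=1300, payroll=250, taxes=900
Event 5 (deposit 100 to vacation): vacation: 1300 + 100 = 1400. Balances: investment=1100, vacation=1400, payroll=250, taxes=900
Event 6 (transfer 100 payroll -> vacation): payroll: 250 - 100 = 150, vacation: 1400 + 100 = 1500. Balances: investment=1100, vacation=1500, payroll=150, taxes=900
Event 7 (withdraw 150 from taxes): taxes: 900 - 150 = 750. Balances: investment=1100, vacation=1500, payroll=150, taxes=750
Event 8 (withdraw 100 from payroll): payroll: 150 - 100 = 50. Balances: investment=1100, vacation=1500, payroll=50, taxes=750

Final balance of investment: 1100

Answer: 1100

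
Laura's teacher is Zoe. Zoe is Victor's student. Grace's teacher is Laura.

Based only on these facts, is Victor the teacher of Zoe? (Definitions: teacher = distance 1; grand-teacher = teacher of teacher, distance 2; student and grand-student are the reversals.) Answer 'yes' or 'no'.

Answer: yes

Derivation:
Reconstructing the teacher chain from the given facts:
  Victor -> Zoe -> Laura -> Grace
(each arrow means 'teacher of the next')
Positions in the chain (0 = top):
  position of Victor: 0
  position of Zoe: 1
  position of Laura: 2
  position of Grace: 3

Victor is at position 0, Zoe is at position 1; signed distance (j - i) = 1.
'teacher' requires j - i = 1. Actual distance is 1, so the relation HOLDS.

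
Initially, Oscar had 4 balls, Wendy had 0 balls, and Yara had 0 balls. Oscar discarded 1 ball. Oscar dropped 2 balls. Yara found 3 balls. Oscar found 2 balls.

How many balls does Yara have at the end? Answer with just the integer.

Tracking counts step by step:
Start: Oscar=4, Wendy=0, Yara=0
Event 1 (Oscar -1): Oscar: 4 -> 3. State: Oscar=3, Wendy=0, Yara=0
Event 2 (Oscar -2): Oscar: 3 -> 1. State: Oscar=1, Wendy=0, Yara=0
Event 3 (Yara +3): Yara: 0 -> 3. State: Oscar=1, Wendy=0, Yara=3
Event 4 (Oscar +2): Oscar: 1 -> 3. State: Oscar=3, Wendy=0, Yara=3

Yara's final count: 3

Answer: 3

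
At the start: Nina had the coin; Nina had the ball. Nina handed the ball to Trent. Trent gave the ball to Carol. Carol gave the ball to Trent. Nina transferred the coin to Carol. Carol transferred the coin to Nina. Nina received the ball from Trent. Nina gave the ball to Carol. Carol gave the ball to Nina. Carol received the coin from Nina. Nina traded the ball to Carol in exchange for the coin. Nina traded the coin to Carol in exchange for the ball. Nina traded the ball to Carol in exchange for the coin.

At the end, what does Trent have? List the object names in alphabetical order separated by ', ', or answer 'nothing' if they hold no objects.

Tracking all object holders:
Start: coin:Nina, ball:Nina
Event 1 (give ball: Nina -> Trent). State: coin:Nina, ball:Trent
Event 2 (give ball: Trent -> Carol). State: coin:Nina, ball:Carol
Event 3 (give ball: Carol -> Trent). State: coin:Nina, ball:Trent
Event 4 (give coin: Nina -> Carol). State: coin:Carol, ball:Trent
Event 5 (give coin: Carol -> Nina). State: coin:Nina, ball:Trent
Event 6 (give ball: Trent -> Nina). State: coin:Nina, ball:Nina
Event 7 (give ball: Nina -> Carol). State: coin:Nina, ball:Carol
Event 8 (give ball: Carol -> Nina). State: coin:Nina, ball:Nina
Event 9 (give coin: Nina -> Carol). State: coin:Carol, ball:Nina
Event 10 (swap ball<->coin: now ball:Carol, coin:Nina). State: coin:Nina, ball:Carol
Event 11 (swap coin<->ball: now coin:Carol, ball:Nina). State: coin:Carol, ball:Nina
Event 12 (swap ball<->coin: now ball:Carol, coin:Nina). State: coin:Nina, ball:Carol

Final state: coin:Nina, ball:Carol
Trent holds: (nothing).

Answer: nothing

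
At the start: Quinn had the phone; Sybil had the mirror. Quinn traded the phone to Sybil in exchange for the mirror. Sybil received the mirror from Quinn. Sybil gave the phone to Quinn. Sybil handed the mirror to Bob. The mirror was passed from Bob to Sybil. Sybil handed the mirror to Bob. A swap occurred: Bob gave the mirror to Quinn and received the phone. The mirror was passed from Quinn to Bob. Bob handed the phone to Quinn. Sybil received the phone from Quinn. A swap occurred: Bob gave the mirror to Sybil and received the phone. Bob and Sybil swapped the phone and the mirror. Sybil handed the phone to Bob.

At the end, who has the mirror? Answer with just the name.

Tracking all object holders:
Start: phone:Quinn, mirror:Sybil
Event 1 (swap phone<->mirror: now phone:Sybil, mirror:Quinn). State: phone:Sybil, mirror:Quinn
Event 2 (give mirror: Quinn -> Sybil). State: phone:Sybil, mirror:Sybil
Event 3 (give phone: Sybil -> Quinn). State: phone:Quinn, mirror:Sybil
Event 4 (give mirror: Sybil -> Bob). State: phone:Quinn, mirror:Bob
Event 5 (give mirror: Bob -> Sybil). State: phone:Quinn, mirror:Sybil
Event 6 (give mirror: Sybil -> Bob). State: phone:Quinn, mirror:Bob
Event 7 (swap mirror<->phone: now mirror:Quinn, phone:Bob). State: phone:Bob, mirror:Quinn
Event 8 (give mirror: Quinn -> Bob). State: phone:Bob, mirror:Bob
Event 9 (give phone: Bob -> Quinn). State: phone:Quinn, mirror:Bob
Event 10 (give phone: Quinn -> Sybil). State: phone:Sybil, mirror:Bob
Event 11 (swap mirror<->phone: now mirror:Sybil, phone:Bob). State: phone:Bob, mirror:Sybil
Event 12 (swap phone<->mirror: now phone:Sybil, mirror:Bob). State: phone:Sybil, mirror:Bob
Event 13 (give phone: Sybil -> Bob). State: phone:Bob, mirror:Bob

Final state: phone:Bob, mirror:Bob
The mirror is held by Bob.

Answer: Bob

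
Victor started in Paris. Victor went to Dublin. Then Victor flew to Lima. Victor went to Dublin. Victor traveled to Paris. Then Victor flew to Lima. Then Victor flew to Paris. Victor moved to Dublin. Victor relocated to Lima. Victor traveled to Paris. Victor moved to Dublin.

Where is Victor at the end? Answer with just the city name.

Tracking Victor's location:
Start: Victor is in Paris.
After move 1: Paris -> Dublin. Victor is in Dublin.
After move 2: Dublin -> Lima. Victor is in Lima.
After move 3: Lima -> Dublin. Victor is in Dublin.
After move 4: Dublin -> Paris. Victor is in Paris.
After move 5: Paris -> Lima. Victor is in Lima.
After move 6: Lima -> Paris. Victor is in Paris.
After move 7: Paris -> Dublin. Victor is in Dublin.
After move 8: Dublin -> Lima. Victor is in Lima.
After move 9: Lima -> Paris. Victor is in Paris.
After move 10: Paris -> Dublin. Victor is in Dublin.

Answer: Dublin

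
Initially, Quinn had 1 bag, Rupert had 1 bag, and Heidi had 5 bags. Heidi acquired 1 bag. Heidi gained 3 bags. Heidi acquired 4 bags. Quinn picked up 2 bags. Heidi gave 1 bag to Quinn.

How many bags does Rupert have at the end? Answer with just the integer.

Tracking counts step by step:
Start: Quinn=1, Rupert=1, Heidi=5
Event 1 (Heidi +1): Heidi: 5 -> 6. State: Quinn=1, Rupert=1, Heidi=6
Event 2 (Heidi +3): Heidi: 6 -> 9. State: Quinn=1, Rupert=1, Heidi=9
Event 3 (Heidi +4): Heidi: 9 -> 13. State: Quinn=1, Rupert=1, Heidi=13
Event 4 (Quinn +2): Quinn: 1 -> 3. State: Quinn=3, Rupert=1, Heidi=13
Event 5 (Heidi -> Quinn, 1): Heidi: 13 -> 12, Quinn: 3 -> 4. State: Quinn=4, Rupert=1, Heidi=12

Rupert's final count: 1

Answer: 1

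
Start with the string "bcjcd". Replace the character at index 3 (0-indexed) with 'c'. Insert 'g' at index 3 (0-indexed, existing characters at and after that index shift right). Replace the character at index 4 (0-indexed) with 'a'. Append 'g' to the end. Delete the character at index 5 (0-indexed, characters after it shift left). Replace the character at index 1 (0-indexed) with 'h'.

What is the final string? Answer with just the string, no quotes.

Answer: bhjgag

Derivation:
Applying each edit step by step:
Start: "bcjcd"
Op 1 (replace idx 3: 'c' -> 'c'): "bcjcd" -> "bcjcd"
Op 2 (insert 'g' at idx 3): "bcjcd" -> "bcjgcd"
Op 3 (replace idx 4: 'c' -> 'a'): "bcjgcd" -> "bcjgad"
Op 4 (append 'g'): "bcjgad" -> "bcjgadg"
Op 5 (delete idx 5 = 'd'): "bcjgadg" -> "bcjgag"
Op 6 (replace idx 1: 'c' -> 'h'): "bcjgag" -> "bhjgag"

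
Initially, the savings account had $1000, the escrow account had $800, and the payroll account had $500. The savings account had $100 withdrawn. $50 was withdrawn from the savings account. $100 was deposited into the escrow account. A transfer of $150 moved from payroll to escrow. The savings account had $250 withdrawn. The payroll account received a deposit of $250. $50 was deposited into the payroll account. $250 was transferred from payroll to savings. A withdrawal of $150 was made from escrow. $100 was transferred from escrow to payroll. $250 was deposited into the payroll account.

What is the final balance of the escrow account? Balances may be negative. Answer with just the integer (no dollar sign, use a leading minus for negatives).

Answer: 800

Derivation:
Tracking account balances step by step:
Start: savings=1000, escrow=800, payroll=500
Event 1 (withdraw 100 from savings): savings: 1000 - 100 = 900. Balances: savings=900, escrow=800, payroll=500
Event 2 (withdraw 50 from savings): savings: 900 - 50 = 850. Balances: savings=850, escrow=800, payroll=500
Event 3 (deposit 100 to escrow): escrow: 800 + 100 = 900. Balances: savings=850, escrow=900, payroll=500
Event 4 (transfer 150 payroll -> escrow): payroll: 500 - 150 = 350, escrow: 900 + 150 = 1050. Balances: savings=850, escrow=1050, payroll=350
Event 5 (withdraw 250 from savings): savings: 850 - 250 = 600. Balances: savings=600, escrow=1050, payroll=350
Event 6 (deposit 250 to payroll): payroll: 350 + 250 = 600. Balances: savings=600, escrow=1050, payroll=600
Event 7 (deposit 50 to payroll): payroll: 600 + 50 = 650. Balances: savings=600, escrow=1050, payroll=650
Event 8 (transfer 250 payroll -> savings): payroll: 650 - 250 = 400, savings: 600 + 250 = 850. Balances: savings=850, escrow=1050, payroll=400
Event 9 (withdraw 150 from escrow): escrow: 1050 - 150 = 900. Balances: savings=850, escrow=900, payroll=400
Event 10 (transfer 100 escrow -> payroll): escrow: 900 - 100 = 800, payroll: 400 + 100 = 500. Balances: savings=850, escrow=800, payroll=500
Event 11 (deposit 250 to payroll): payroll: 500 + 250 = 750. Balances: savings=850, escrow=800, payroll=750

Final balance of escrow: 800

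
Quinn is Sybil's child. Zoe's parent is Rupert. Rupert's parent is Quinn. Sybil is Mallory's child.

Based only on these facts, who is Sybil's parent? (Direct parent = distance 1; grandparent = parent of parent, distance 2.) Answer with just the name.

Reconstructing the parent chain from the given facts:
  Mallory -> Sybil -> Quinn -> Rupert -> Zoe
(each arrow means 'parent of the next')
Positions in the chain (0 = top):
  position of Mallory: 0
  position of Sybil: 1
  position of Quinn: 2
  position of Rupert: 3
  position of Zoe: 4

Sybil is at position 1; the parent is 1 step up the chain, i.e. position 0: Mallory.

Answer: Mallory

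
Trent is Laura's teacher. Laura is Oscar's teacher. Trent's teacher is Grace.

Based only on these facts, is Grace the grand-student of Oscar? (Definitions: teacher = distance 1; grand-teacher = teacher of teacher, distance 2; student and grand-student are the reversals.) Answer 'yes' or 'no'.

Answer: no

Derivation:
Reconstructing the teacher chain from the given facts:
  Grace -> Trent -> Laura -> Oscar
(each arrow means 'teacher of the next')
Positions in the chain (0 = top):
  position of Grace: 0
  position of Trent: 1
  position of Laura: 2
  position of Oscar: 3

Grace is at position 0, Oscar is at position 3; signed distance (j - i) = 3.
'grand-student' requires j - i = -2. Actual distance is 3, so the relation does NOT hold.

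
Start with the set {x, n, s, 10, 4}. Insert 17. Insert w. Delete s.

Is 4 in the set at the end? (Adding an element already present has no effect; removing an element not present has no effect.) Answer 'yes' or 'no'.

Tracking the set through each operation:
Start: {10, 4, n, s, x}
Event 1 (add 17): added. Set: {10, 17, 4, n, s, x}
Event 2 (add w): added. Set: {10, 17, 4, n, s, w, x}
Event 3 (remove s): removed. Set: {10, 17, 4, n, w, x}

Final set: {10, 17, 4, n, w, x} (size 6)
4 is in the final set.

Answer: yes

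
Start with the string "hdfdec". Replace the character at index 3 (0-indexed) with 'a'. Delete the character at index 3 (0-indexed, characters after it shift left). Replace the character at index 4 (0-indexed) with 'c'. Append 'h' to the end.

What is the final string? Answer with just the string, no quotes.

Answer: hdfech

Derivation:
Applying each edit step by step:
Start: "hdfdec"
Op 1 (replace idx 3: 'd' -> 'a'): "hdfdec" -> "hdfaec"
Op 2 (delete idx 3 = 'a'): "hdfaec" -> "hdfec"
Op 3 (replace idx 4: 'c' -> 'c'): "hdfec" -> "hdfec"
Op 4 (append 'h'): "hdfec" -> "hdfech"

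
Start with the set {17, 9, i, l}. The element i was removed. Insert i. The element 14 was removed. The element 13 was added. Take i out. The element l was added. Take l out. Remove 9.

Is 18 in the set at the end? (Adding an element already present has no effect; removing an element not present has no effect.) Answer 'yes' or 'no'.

Answer: no

Derivation:
Tracking the set through each operation:
Start: {17, 9, i, l}
Event 1 (remove i): removed. Set: {17, 9, l}
Event 2 (add i): added. Set: {17, 9, i, l}
Event 3 (remove 14): not present, no change. Set: {17, 9, i, l}
Event 4 (add 13): added. Set: {13, 17, 9, i, l}
Event 5 (remove i): removed. Set: {13, 17, 9, l}
Event 6 (add l): already present, no change. Set: {13, 17, 9, l}
Event 7 (remove l): removed. Set: {13, 17, 9}
Event 8 (remove 9): removed. Set: {13, 17}

Final set: {13, 17} (size 2)
18 is NOT in the final set.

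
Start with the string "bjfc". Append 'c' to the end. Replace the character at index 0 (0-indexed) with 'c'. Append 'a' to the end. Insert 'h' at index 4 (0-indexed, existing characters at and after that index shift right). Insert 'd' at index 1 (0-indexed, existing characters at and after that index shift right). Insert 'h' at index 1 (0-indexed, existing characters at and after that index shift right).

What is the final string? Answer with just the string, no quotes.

Applying each edit step by step:
Start: "bjfc"
Op 1 (append 'c'): "bjfc" -> "bjfcc"
Op 2 (replace idx 0: 'b' -> 'c'): "bjfcc" -> "cjfcc"
Op 3 (append 'a'): "cjfcc" -> "cjfcca"
Op 4 (insert 'h' at idx 4): "cjfcca" -> "cjfchca"
Op 5 (insert 'd' at idx 1): "cjfchca" -> "cdjfchca"
Op 6 (insert 'h' at idx 1): "cdjfchca" -> "chdjfchca"

Answer: chdjfchca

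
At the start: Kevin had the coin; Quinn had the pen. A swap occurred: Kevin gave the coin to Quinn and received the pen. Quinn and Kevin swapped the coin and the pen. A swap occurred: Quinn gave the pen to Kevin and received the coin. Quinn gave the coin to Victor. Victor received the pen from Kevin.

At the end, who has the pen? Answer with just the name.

Answer: Victor

Derivation:
Tracking all object holders:
Start: coin:Kevin, pen:Quinn
Event 1 (swap coin<->pen: now coin:Quinn, pen:Kevin). State: coin:Quinn, pen:Kevin
Event 2 (swap coin<->pen: now coin:Kevin, pen:Quinn). State: coin:Kevin, pen:Quinn
Event 3 (swap pen<->coin: now pen:Kevin, coin:Quinn). State: coin:Quinn, pen:Kevin
Event 4 (give coin: Quinn -> Victor). State: coin:Victor, pen:Kevin
Event 5 (give pen: Kevin -> Victor). State: coin:Victor, pen:Victor

Final state: coin:Victor, pen:Victor
The pen is held by Victor.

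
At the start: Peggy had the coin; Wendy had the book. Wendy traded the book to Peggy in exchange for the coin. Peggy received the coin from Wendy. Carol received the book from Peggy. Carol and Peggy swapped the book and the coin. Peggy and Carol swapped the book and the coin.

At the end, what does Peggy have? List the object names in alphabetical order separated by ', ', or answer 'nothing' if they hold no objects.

Answer: coin

Derivation:
Tracking all object holders:
Start: coin:Peggy, book:Wendy
Event 1 (swap book<->coin: now book:Peggy, coin:Wendy). State: coin:Wendy, book:Peggy
Event 2 (give coin: Wendy -> Peggy). State: coin:Peggy, book:Peggy
Event 3 (give book: Peggy -> Carol). State: coin:Peggy, book:Carol
Event 4 (swap book<->coin: now book:Peggy, coin:Carol). State: coin:Carol, book:Peggy
Event 5 (swap book<->coin: now book:Carol, coin:Peggy). State: coin:Peggy, book:Carol

Final state: coin:Peggy, book:Carol
Peggy holds: coin.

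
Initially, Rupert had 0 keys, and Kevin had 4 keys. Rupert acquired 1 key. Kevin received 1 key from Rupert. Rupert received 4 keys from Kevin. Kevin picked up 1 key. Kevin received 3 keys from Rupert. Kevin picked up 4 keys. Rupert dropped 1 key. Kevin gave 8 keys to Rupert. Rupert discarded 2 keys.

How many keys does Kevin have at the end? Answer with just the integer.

Answer: 1

Derivation:
Tracking counts step by step:
Start: Rupert=0, Kevin=4
Event 1 (Rupert +1): Rupert: 0 -> 1. State: Rupert=1, Kevin=4
Event 2 (Rupert -> Kevin, 1): Rupert: 1 -> 0, Kevin: 4 -> 5. State: Rupert=0, Kevin=5
Event 3 (Kevin -> Rupert, 4): Kevin: 5 -> 1, Rupert: 0 -> 4. State: Rupert=4, Kevin=1
Event 4 (Kevin +1): Kevin: 1 -> 2. State: Rupert=4, Kevin=2
Event 5 (Rupert -> Kevin, 3): Rupert: 4 -> 1, Kevin: 2 -> 5. State: Rupert=1, Kevin=5
Event 6 (Kevin +4): Kevin: 5 -> 9. State: Rupert=1, Kevin=9
Event 7 (Rupert -1): Rupert: 1 -> 0. State: Rupert=0, Kevin=9
Event 8 (Kevin -> Rupert, 8): Kevin: 9 -> 1, Rupert: 0 -> 8. State: Rupert=8, Kevin=1
Event 9 (Rupert -2): Rupert: 8 -> 6. State: Rupert=6, Kevin=1

Kevin's final count: 1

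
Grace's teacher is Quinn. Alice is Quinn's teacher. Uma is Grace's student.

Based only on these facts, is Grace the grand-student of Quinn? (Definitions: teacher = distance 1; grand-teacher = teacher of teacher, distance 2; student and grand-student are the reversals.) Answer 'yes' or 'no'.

Reconstructing the teacher chain from the given facts:
  Alice -> Quinn -> Grace -> Uma
(each arrow means 'teacher of the next')
Positions in the chain (0 = top):
  position of Alice: 0
  position of Quinn: 1
  position of Grace: 2
  position of Uma: 3

Grace is at position 2, Quinn is at position 1; signed distance (j - i) = -1.
'grand-student' requires j - i = -2. Actual distance is -1, so the relation does NOT hold.

Answer: no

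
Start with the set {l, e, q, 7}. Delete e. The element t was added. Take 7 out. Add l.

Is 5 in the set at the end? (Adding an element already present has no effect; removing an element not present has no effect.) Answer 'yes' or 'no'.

Answer: no

Derivation:
Tracking the set through each operation:
Start: {7, e, l, q}
Event 1 (remove e): removed. Set: {7, l, q}
Event 2 (add t): added. Set: {7, l, q, t}
Event 3 (remove 7): removed. Set: {l, q, t}
Event 4 (add l): already present, no change. Set: {l, q, t}

Final set: {l, q, t} (size 3)
5 is NOT in the final set.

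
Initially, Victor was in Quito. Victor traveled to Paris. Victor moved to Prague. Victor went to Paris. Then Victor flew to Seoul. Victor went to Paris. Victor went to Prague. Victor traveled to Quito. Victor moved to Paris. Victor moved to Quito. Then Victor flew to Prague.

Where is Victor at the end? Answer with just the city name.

Answer: Prague

Derivation:
Tracking Victor's location:
Start: Victor is in Quito.
After move 1: Quito -> Paris. Victor is in Paris.
After move 2: Paris -> Prague. Victor is in Prague.
After move 3: Prague -> Paris. Victor is in Paris.
After move 4: Paris -> Seoul. Victor is in Seoul.
After move 5: Seoul -> Paris. Victor is in Paris.
After move 6: Paris -> Prague. Victor is in Prague.
After move 7: Prague -> Quito. Victor is in Quito.
After move 8: Quito -> Paris. Victor is in Paris.
After move 9: Paris -> Quito. Victor is in Quito.
After move 10: Quito -> Prague. Victor is in Prague.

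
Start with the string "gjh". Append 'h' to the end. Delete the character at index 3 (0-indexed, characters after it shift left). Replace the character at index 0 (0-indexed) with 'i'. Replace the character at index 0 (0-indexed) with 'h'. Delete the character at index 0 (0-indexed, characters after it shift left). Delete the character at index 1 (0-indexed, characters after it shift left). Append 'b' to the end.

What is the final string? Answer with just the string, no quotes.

Applying each edit step by step:
Start: "gjh"
Op 1 (append 'h'): "gjh" -> "gjhh"
Op 2 (delete idx 3 = 'h'): "gjhh" -> "gjh"
Op 3 (replace idx 0: 'g' -> 'i'): "gjh" -> "ijh"
Op 4 (replace idx 0: 'i' -> 'h'): "ijh" -> "hjh"
Op 5 (delete idx 0 = 'h'): "hjh" -> "jh"
Op 6 (delete idx 1 = 'h'): "jh" -> "j"
Op 7 (append 'b'): "j" -> "jb"

Answer: jb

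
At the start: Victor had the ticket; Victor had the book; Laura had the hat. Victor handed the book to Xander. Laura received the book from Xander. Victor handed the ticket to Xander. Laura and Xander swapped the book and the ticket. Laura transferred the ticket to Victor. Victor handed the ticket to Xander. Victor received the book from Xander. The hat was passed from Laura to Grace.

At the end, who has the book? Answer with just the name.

Answer: Victor

Derivation:
Tracking all object holders:
Start: ticket:Victor, book:Victor, hat:Laura
Event 1 (give book: Victor -> Xander). State: ticket:Victor, book:Xander, hat:Laura
Event 2 (give book: Xander -> Laura). State: ticket:Victor, book:Laura, hat:Laura
Event 3 (give ticket: Victor -> Xander). State: ticket:Xander, book:Laura, hat:Laura
Event 4 (swap book<->ticket: now book:Xander, ticket:Laura). State: ticket:Laura, book:Xander, hat:Laura
Event 5 (give ticket: Laura -> Victor). State: ticket:Victor, book:Xander, hat:Laura
Event 6 (give ticket: Victor -> Xander). State: ticket:Xander, book:Xander, hat:Laura
Event 7 (give book: Xander -> Victor). State: ticket:Xander, book:Victor, hat:Laura
Event 8 (give hat: Laura -> Grace). State: ticket:Xander, book:Victor, hat:Grace

Final state: ticket:Xander, book:Victor, hat:Grace
The book is held by Victor.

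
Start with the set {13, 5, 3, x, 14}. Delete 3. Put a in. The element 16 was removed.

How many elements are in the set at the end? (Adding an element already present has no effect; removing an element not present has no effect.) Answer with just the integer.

Tracking the set through each operation:
Start: {13, 14, 3, 5, x}
Event 1 (remove 3): removed. Set: {13, 14, 5, x}
Event 2 (add a): added. Set: {13, 14, 5, a, x}
Event 3 (remove 16): not present, no change. Set: {13, 14, 5, a, x}

Final set: {13, 14, 5, a, x} (size 5)

Answer: 5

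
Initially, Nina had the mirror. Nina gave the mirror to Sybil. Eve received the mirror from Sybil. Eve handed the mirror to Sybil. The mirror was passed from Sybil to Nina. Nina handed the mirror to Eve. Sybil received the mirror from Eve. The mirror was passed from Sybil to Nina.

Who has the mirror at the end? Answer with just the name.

Answer: Nina

Derivation:
Tracking the mirror through each event:
Start: Nina has the mirror.
After event 1: Sybil has the mirror.
After event 2: Eve has the mirror.
After event 3: Sybil has the mirror.
After event 4: Nina has the mirror.
After event 5: Eve has the mirror.
After event 6: Sybil has the mirror.
After event 7: Nina has the mirror.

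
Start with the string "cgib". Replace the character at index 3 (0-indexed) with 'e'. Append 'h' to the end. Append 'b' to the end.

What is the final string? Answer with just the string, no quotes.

Applying each edit step by step:
Start: "cgib"
Op 1 (replace idx 3: 'b' -> 'e'): "cgib" -> "cgie"
Op 2 (append 'h'): "cgie" -> "cgieh"
Op 3 (append 'b'): "cgieh" -> "cgiehb"

Answer: cgiehb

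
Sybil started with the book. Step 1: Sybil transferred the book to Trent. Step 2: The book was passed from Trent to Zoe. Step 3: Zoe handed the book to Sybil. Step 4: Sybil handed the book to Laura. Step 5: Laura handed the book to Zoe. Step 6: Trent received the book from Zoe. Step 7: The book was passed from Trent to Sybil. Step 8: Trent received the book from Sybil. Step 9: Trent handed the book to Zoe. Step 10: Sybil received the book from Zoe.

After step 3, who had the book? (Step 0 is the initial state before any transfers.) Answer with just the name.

Answer: Sybil

Derivation:
Tracking the book holder through step 3:
After step 0 (start): Sybil
After step 1: Trent
After step 2: Zoe
After step 3: Sybil

At step 3, the holder is Sybil.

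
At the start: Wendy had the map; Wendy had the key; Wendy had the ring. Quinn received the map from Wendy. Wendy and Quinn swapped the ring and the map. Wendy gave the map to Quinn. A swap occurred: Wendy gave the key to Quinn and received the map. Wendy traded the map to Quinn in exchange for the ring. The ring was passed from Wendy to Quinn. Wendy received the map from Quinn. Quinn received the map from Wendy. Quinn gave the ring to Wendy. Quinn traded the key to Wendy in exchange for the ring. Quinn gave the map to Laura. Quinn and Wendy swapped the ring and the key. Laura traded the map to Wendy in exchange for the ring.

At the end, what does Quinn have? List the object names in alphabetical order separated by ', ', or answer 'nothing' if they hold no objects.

Answer: key

Derivation:
Tracking all object holders:
Start: map:Wendy, key:Wendy, ring:Wendy
Event 1 (give map: Wendy -> Quinn). State: map:Quinn, key:Wendy, ring:Wendy
Event 2 (swap ring<->map: now ring:Quinn, map:Wendy). State: map:Wendy, key:Wendy, ring:Quinn
Event 3 (give map: Wendy -> Quinn). State: map:Quinn, key:Wendy, ring:Quinn
Event 4 (swap key<->map: now key:Quinn, map:Wendy). State: map:Wendy, key:Quinn, ring:Quinn
Event 5 (swap map<->ring: now map:Quinn, ring:Wendy). State: map:Quinn, key:Quinn, ring:Wendy
Event 6 (give ring: Wendy -> Quinn). State: map:Quinn, key:Quinn, ring:Quinn
Event 7 (give map: Quinn -> Wendy). State: map:Wendy, key:Quinn, ring:Quinn
Event 8 (give map: Wendy -> Quinn). State: map:Quinn, key:Quinn, ring:Quinn
Event 9 (give ring: Quinn -> Wendy). State: map:Quinn, key:Quinn, ring:Wendy
Event 10 (swap key<->ring: now key:Wendy, ring:Quinn). State: map:Quinn, key:Wendy, ring:Quinn
Event 11 (give map: Quinn -> Laura). State: map:Laura, key:Wendy, ring:Quinn
Event 12 (swap ring<->key: now ring:Wendy, key:Quinn). State: map:Laura, key:Quinn, ring:Wendy
Event 13 (swap map<->ring: now map:Wendy, ring:Laura). State: map:Wendy, key:Quinn, ring:Laura

Final state: map:Wendy, key:Quinn, ring:Laura
Quinn holds: key.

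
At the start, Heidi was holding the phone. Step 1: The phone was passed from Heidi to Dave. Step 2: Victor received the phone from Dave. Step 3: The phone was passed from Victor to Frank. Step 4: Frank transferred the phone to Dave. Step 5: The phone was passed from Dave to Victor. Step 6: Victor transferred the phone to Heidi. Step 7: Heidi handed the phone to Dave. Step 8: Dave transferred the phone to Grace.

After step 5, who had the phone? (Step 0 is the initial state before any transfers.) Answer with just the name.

Answer: Victor

Derivation:
Tracking the phone holder through step 5:
After step 0 (start): Heidi
After step 1: Dave
After step 2: Victor
After step 3: Frank
After step 4: Dave
After step 5: Victor

At step 5, the holder is Victor.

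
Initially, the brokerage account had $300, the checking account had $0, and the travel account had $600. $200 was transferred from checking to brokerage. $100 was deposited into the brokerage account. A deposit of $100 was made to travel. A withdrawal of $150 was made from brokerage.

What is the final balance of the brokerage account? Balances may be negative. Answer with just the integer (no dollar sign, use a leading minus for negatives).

Tracking account balances step by step:
Start: brokerage=300, checking=0, travel=600
Event 1 (transfer 200 checking -> brokerage): checking: 0 - 200 = -200, brokerage: 300 + 200 = 500. Balances: brokerage=500, checking=-200, travel=600
Event 2 (deposit 100 to brokerage): brokerage: 500 + 100 = 600. Balances: brokerage=600, checking=-200, travel=600
Event 3 (deposit 100 to travel): travel: 600 + 100 = 700. Balances: brokerage=600, checking=-200, travel=700
Event 4 (withdraw 150 from brokerage): brokerage: 600 - 150 = 450. Balances: brokerage=450, checking=-200, travel=700

Final balance of brokerage: 450

Answer: 450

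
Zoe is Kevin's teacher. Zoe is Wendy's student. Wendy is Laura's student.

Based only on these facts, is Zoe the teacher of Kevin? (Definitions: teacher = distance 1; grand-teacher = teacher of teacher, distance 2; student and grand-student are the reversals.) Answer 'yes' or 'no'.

Answer: yes

Derivation:
Reconstructing the teacher chain from the given facts:
  Laura -> Wendy -> Zoe -> Kevin
(each arrow means 'teacher of the next')
Positions in the chain (0 = top):
  position of Laura: 0
  position of Wendy: 1
  position of Zoe: 2
  position of Kevin: 3

Zoe is at position 2, Kevin is at position 3; signed distance (j - i) = 1.
'teacher' requires j - i = 1. Actual distance is 1, so the relation HOLDS.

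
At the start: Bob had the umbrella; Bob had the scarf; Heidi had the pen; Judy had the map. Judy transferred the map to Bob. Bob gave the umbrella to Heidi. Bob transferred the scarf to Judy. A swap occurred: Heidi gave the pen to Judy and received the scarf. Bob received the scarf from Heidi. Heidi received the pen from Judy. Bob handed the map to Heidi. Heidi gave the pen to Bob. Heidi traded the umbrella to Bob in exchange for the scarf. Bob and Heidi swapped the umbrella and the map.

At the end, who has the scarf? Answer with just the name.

Tracking all object holders:
Start: umbrella:Bob, scarf:Bob, pen:Heidi, map:Judy
Event 1 (give map: Judy -> Bob). State: umbrella:Bob, scarf:Bob, pen:Heidi, map:Bob
Event 2 (give umbrella: Bob -> Heidi). State: umbrella:Heidi, scarf:Bob, pen:Heidi, map:Bob
Event 3 (give scarf: Bob -> Judy). State: umbrella:Heidi, scarf:Judy, pen:Heidi, map:Bob
Event 4 (swap pen<->scarf: now pen:Judy, scarf:Heidi). State: umbrella:Heidi, scarf:Heidi, pen:Judy, map:Bob
Event 5 (give scarf: Heidi -> Bob). State: umbrella:Heidi, scarf:Bob, pen:Judy, map:Bob
Event 6 (give pen: Judy -> Heidi). State: umbrella:Heidi, scarf:Bob, pen:Heidi, map:Bob
Event 7 (give map: Bob -> Heidi). State: umbrella:Heidi, scarf:Bob, pen:Heidi, map:Heidi
Event 8 (give pen: Heidi -> Bob). State: umbrella:Heidi, scarf:Bob, pen:Bob, map:Heidi
Event 9 (swap umbrella<->scarf: now umbrella:Bob, scarf:Heidi). State: umbrella:Bob, scarf:Heidi, pen:Bob, map:Heidi
Event 10 (swap umbrella<->map: now umbrella:Heidi, map:Bob). State: umbrella:Heidi, scarf:Heidi, pen:Bob, map:Bob

Final state: umbrella:Heidi, scarf:Heidi, pen:Bob, map:Bob
The scarf is held by Heidi.

Answer: Heidi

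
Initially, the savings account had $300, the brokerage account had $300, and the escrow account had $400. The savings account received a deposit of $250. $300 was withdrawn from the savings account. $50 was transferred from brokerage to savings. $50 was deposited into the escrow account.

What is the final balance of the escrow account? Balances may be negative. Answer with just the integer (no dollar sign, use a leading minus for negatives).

Answer: 450

Derivation:
Tracking account balances step by step:
Start: savings=300, brokerage=300, escrow=400
Event 1 (deposit 250 to savings): savings: 300 + 250 = 550. Balances: savings=550, brokerage=300, escrow=400
Event 2 (withdraw 300 from savings): savings: 550 - 300 = 250. Balances: savings=250, brokerage=300, escrow=400
Event 3 (transfer 50 brokerage -> savings): brokerage: 300 - 50 = 250, savings: 250 + 50 = 300. Balances: savings=300, brokerage=250, escrow=400
Event 4 (deposit 50 to escrow): escrow: 400 + 50 = 450. Balances: savings=300, brokerage=250, escrow=450

Final balance of escrow: 450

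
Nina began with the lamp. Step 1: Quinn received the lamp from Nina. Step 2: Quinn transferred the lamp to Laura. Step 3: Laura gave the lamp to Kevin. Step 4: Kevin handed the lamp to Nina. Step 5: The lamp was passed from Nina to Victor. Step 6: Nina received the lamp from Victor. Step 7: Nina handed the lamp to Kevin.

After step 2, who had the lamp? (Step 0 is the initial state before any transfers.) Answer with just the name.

Tracking the lamp holder through step 2:
After step 0 (start): Nina
After step 1: Quinn
After step 2: Laura

At step 2, the holder is Laura.

Answer: Laura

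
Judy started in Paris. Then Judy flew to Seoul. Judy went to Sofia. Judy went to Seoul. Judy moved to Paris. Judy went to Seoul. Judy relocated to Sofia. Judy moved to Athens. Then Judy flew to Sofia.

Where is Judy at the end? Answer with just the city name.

Tracking Judy's location:
Start: Judy is in Paris.
After move 1: Paris -> Seoul. Judy is in Seoul.
After move 2: Seoul -> Sofia. Judy is in Sofia.
After move 3: Sofia -> Seoul. Judy is in Seoul.
After move 4: Seoul -> Paris. Judy is in Paris.
After move 5: Paris -> Seoul. Judy is in Seoul.
After move 6: Seoul -> Sofia. Judy is in Sofia.
After move 7: Sofia -> Athens. Judy is in Athens.
After move 8: Athens -> Sofia. Judy is in Sofia.

Answer: Sofia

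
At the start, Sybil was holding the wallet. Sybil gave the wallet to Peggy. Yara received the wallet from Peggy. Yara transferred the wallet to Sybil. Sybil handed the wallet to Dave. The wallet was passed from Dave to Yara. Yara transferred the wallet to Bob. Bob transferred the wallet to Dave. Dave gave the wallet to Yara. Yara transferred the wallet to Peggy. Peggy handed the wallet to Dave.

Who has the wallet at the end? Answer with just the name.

Answer: Dave

Derivation:
Tracking the wallet through each event:
Start: Sybil has the wallet.
After event 1: Peggy has the wallet.
After event 2: Yara has the wallet.
After event 3: Sybil has the wallet.
After event 4: Dave has the wallet.
After event 5: Yara has the wallet.
After event 6: Bob has the wallet.
After event 7: Dave has the wallet.
After event 8: Yara has the wallet.
After event 9: Peggy has the wallet.
After event 10: Dave has the wallet.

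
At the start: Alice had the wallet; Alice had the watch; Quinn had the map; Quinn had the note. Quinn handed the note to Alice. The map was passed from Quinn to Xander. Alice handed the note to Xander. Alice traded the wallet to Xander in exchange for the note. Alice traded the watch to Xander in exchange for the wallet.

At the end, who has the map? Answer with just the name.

Answer: Xander

Derivation:
Tracking all object holders:
Start: wallet:Alice, watch:Alice, map:Quinn, note:Quinn
Event 1 (give note: Quinn -> Alice). State: wallet:Alice, watch:Alice, map:Quinn, note:Alice
Event 2 (give map: Quinn -> Xander). State: wallet:Alice, watch:Alice, map:Xander, note:Alice
Event 3 (give note: Alice -> Xander). State: wallet:Alice, watch:Alice, map:Xander, note:Xander
Event 4 (swap wallet<->note: now wallet:Xander, note:Alice). State: wallet:Xander, watch:Alice, map:Xander, note:Alice
Event 5 (swap watch<->wallet: now watch:Xander, wallet:Alice). State: wallet:Alice, watch:Xander, map:Xander, note:Alice

Final state: wallet:Alice, watch:Xander, map:Xander, note:Alice
The map is held by Xander.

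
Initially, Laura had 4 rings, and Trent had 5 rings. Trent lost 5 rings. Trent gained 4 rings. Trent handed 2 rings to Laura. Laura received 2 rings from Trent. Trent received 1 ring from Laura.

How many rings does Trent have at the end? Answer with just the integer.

Tracking counts step by step:
Start: Laura=4, Trent=5
Event 1 (Trent -5): Trent: 5 -> 0. State: Laura=4, Trent=0
Event 2 (Trent +4): Trent: 0 -> 4. State: Laura=4, Trent=4
Event 3 (Trent -> Laura, 2): Trent: 4 -> 2, Laura: 4 -> 6. State: Laura=6, Trent=2
Event 4 (Trent -> Laura, 2): Trent: 2 -> 0, Laura: 6 -> 8. State: Laura=8, Trent=0
Event 5 (Laura -> Trent, 1): Laura: 8 -> 7, Trent: 0 -> 1. State: Laura=7, Trent=1

Trent's final count: 1

Answer: 1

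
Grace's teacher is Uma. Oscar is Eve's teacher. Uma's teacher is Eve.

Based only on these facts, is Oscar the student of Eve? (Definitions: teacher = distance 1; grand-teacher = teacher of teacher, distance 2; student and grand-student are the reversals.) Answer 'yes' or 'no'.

Answer: no

Derivation:
Reconstructing the teacher chain from the given facts:
  Oscar -> Eve -> Uma -> Grace
(each arrow means 'teacher of the next')
Positions in the chain (0 = top):
  position of Oscar: 0
  position of Eve: 1
  position of Uma: 2
  position of Grace: 3

Oscar is at position 0, Eve is at position 1; signed distance (j - i) = 1.
'student' requires j - i = -1. Actual distance is 1, so the relation does NOT hold.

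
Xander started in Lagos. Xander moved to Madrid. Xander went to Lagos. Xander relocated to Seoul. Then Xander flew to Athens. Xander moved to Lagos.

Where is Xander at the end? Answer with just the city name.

Tracking Xander's location:
Start: Xander is in Lagos.
After move 1: Lagos -> Madrid. Xander is in Madrid.
After move 2: Madrid -> Lagos. Xander is in Lagos.
After move 3: Lagos -> Seoul. Xander is in Seoul.
After move 4: Seoul -> Athens. Xander is in Athens.
After move 5: Athens -> Lagos. Xander is in Lagos.

Answer: Lagos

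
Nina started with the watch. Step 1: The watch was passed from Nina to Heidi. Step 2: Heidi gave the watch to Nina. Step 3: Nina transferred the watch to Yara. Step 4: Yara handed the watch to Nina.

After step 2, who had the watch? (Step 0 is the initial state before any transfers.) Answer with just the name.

Tracking the watch holder through step 2:
After step 0 (start): Nina
After step 1: Heidi
After step 2: Nina

At step 2, the holder is Nina.

Answer: Nina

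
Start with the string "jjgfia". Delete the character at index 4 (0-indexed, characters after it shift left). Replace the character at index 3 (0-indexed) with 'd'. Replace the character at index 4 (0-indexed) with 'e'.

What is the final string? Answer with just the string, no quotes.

Answer: jjgde

Derivation:
Applying each edit step by step:
Start: "jjgfia"
Op 1 (delete idx 4 = 'i'): "jjgfia" -> "jjgfa"
Op 2 (replace idx 3: 'f' -> 'd'): "jjgfa" -> "jjgda"
Op 3 (replace idx 4: 'a' -> 'e'): "jjgda" -> "jjgde"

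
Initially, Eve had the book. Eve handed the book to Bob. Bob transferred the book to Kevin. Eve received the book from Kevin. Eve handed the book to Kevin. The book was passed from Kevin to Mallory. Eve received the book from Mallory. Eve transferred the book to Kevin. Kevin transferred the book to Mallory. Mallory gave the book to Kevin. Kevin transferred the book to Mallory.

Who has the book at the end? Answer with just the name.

Answer: Mallory

Derivation:
Tracking the book through each event:
Start: Eve has the book.
After event 1: Bob has the book.
After event 2: Kevin has the book.
After event 3: Eve has the book.
After event 4: Kevin has the book.
After event 5: Mallory has the book.
After event 6: Eve has the book.
After event 7: Kevin has the book.
After event 8: Mallory has the book.
After event 9: Kevin has the book.
After event 10: Mallory has the book.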